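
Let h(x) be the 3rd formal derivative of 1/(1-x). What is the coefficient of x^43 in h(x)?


Differentiating 3 times: d^3/dx^3 [1/(1-x)] = 3!/(1-x)^4.
The expansion 1/(1-x)^4 = sum_{k>=0} C(k+3, 3) x^k, so the coefficient of x^n in 3!/(1-x)^4 is 3! * C(n+3, 3).
For n = 43: 6 * C(46, 3) = 6 * 15180 = 91080

91080


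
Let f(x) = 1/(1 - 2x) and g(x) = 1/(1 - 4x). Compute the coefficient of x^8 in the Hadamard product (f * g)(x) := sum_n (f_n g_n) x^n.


f has coefficients f_k = 2^k and g has coefficients g_k = 4^k, so the Hadamard product has coefficient (f*g)_k = 2^k * 4^k = 8^k.
For k = 8: 8^8 = 16777216.

16777216


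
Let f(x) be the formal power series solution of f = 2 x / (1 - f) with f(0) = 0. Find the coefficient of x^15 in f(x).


Apply Lagrange inversion: f = 2 x * phi(f) with phi(t) = 1/(1 - t), so
[x^n] f = 2^n * (1/n) [t^(n-1)] phi(t)^n = 2^n * (1/n) [t^(n-1)] (1 - t)^(-n) = 2^n * (1/n) C(2n - 2, n - 1) = 2^n * C_{n-1}.
For n = 15: C_14 = C(28, 14) / 15 = 40116600/15 = 2674440.
With the 2^15 = 32768 factor, the coefficient is 32768 * 2674440 = 87636049920.

87636049920


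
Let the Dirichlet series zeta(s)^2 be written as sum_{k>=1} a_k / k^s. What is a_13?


The Dirichlet convolution of the constant function 1 with itself gives (1 * 1)(k) = sum_{d | k} 1 = d(k), the number of positive divisors of k.
Since zeta(s) = sum_{k>=1} 1/k^s, we have zeta(s)^2 = sum_{k>=1} d(k)/k^s, so a_k = d(k).
For k = 13: the divisors are 1, 13.
Count = 2.

2


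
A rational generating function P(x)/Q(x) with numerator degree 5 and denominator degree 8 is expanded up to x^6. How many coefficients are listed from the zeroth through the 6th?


Expanding up to x^6 gives the coefficients for x^0, x^1, ..., x^6.
That is 6 + 1 = 7 coefficients in total.

7


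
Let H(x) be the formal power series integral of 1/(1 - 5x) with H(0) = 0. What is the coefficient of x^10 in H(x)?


1/(1 - 5x) = sum_{k>=0} 5^k x^k. Integrating termwise with H(0) = 0:
H(x) = sum_{k>=0} 5^k x^(k+1) / (k+1) = sum_{m>=1} 5^(m-1) x^m / m.
For m = 10: 5^9/10 = 1953125/10 = 390625/2.

390625/2


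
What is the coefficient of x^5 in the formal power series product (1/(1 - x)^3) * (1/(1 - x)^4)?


Combine the factors: (1/(1 - x)^3) * (1/(1 - x)^4) = 1/(1 - x)^7.
Then use 1/(1 - x)^r = sum_{k>=0} C(k + r - 1, r - 1) x^k with r = 7 and k = 5:
C(11, 6) = 462.

462


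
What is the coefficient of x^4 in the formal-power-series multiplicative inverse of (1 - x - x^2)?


Let the inverse be f(x) = sum_{k>=0} a_k x^k. From f(x) * (1 - x - x^2) = 1 and matching coefficients:
 x^0: a_0 = 1.
 x^1: a_1 - a_0 = 0, so a_1 = 1.
 x^k (k >= 2): a_k - a_{k-1} - a_{k-2} = 0, i.e. a_k = a_{k-1} + a_{k-2}.
This is the Fibonacci-type recurrence shifted so that a_0 = a_1 = 1.
Iterating: a_0=1, a_1=1, a_2=2, a_3=3, a_4=5
a_4 = 5.

5


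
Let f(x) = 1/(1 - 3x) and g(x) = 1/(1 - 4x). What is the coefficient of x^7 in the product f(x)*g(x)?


The coefficient of x^n in f*g is the Cauchy product: sum_{k=0}^{n} a^k * b^(n-k).
With a=3, b=4, n=7:
sum_{k=0}^{7} 3^k * 4^(7-k)
= 58975

58975


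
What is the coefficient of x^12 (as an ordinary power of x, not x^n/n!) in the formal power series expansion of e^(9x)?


The exponential series is e^y = sum_{k>=0} y^k / k!. Substituting y = 9x gives
e^(9x) = sum_{k>=0} 9^k x^k / k!.
So the coefficient of x^n is a^n/n! with a = 9, n = 12:
9^12 / 12! = 282429536481/479001600 = 1162261467/1971200

1162261467/1971200


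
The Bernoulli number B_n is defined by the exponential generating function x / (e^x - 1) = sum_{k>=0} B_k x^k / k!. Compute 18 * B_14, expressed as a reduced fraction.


Bernoulli numbers can also be computed recursively via B_0 = 1 and sum_{j=0}^{m} C(m+1, j) B_j = 0 for m >= 1. Odd-index Bernoulli numbers vanish for k >= 3.
Computing B_14 = 7/6, so 18 * B_14 = 18 * 7/6 = 21.

21


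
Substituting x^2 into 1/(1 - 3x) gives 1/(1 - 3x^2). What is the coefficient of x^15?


Since 1/(1 - 3x^2) only has even powers of x,
the coefficient of x^15 (odd) is 0.

0


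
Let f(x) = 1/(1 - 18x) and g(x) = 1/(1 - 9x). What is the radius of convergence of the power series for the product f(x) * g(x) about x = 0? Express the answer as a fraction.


The radius of 1/(1 - 18x) is 1/18 (nearest singularity at x = 1/18), and the radius of 1/(1 - 9x) is 1/9.
The product f(x)*g(x) = 1/((1 - 18x)(1 - 9x)) has singularities at both 1/18 and 1/9, so its radius of convergence is the distance to the nearest one:
min(1/18, 1/9) = 1/18.

1/18


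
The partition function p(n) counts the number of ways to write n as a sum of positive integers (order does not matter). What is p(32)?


Using the generating function prod_{k>=1} 1/(1-x^k), we compute p(32).
By dynamic programming over parts 1 through 32:
p(32) = 8349

8349


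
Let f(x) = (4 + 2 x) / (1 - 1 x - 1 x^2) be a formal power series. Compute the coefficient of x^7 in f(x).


Write f(x) = sum_{k>=0} a_k x^k. Multiplying both sides by 1 - 1 x - 1 x^2 gives
(1 - 1 x - 1 x^2) sum_{k>=0} a_k x^k = 4 + 2 x.
Matching coefficients:
 x^0: a_0 = 4
 x^1: a_1 - 1 a_0 = 2  =>  a_1 = 1*4 + 2 = 6
 x^k (k >= 2): a_k = 1 a_{k-1} + 1 a_{k-2}.
Iterating: a_2 = 10, a_3 = 16, a_4 = 26, a_5 = 42, a_6 = 68, a_7 = 110.
So the coefficient of x^7 is 110.

110


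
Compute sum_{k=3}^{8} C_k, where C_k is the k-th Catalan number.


C_3 through C_8: 5, 14, 42, 132, 429, 1430
Sum = 5 + 14 + 42 + 132 + 429 + 1430
= 2052

2052


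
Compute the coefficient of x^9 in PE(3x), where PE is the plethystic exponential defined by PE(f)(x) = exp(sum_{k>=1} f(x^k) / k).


With f(x) = 3x, the exponent is sum_{k>=1} 3 x^k / k = 3 * (-ln(1 - x)). Exponentiating:
PE(3x) = exp(-3 ln(1 - x)) = 1/(1 - x)^3.
By the negative binomial expansion, [x^n] 1/(1 - x)^3 = C(n + 2, 2).
For n = 9: C(11, 2) = 55.

55


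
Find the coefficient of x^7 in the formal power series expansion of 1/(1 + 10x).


Write 1/(1 + c x) = 1/(1 - (-c) x) and apply the geometric-series identity
1/(1 - y) = sum_{k>=0} y^k to get 1/(1 + c x) = sum_{k>=0} (-c)^k x^k.
So the coefficient of x^k is (-c)^k = (-1)^k * c^k.
Here c = 10 and k = 7:
(-10)^7 = -1 * 10000000 = -10000000

-10000000


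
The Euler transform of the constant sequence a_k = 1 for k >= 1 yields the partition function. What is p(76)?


The Euler transform converts the sequence a_k = 1 into the number of integer partitions.
Using the recurrence or dynamic programming:
p(76) = 9289091

9289091


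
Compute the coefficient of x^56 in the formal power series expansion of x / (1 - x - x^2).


Let f(x) = sum_{k>=0} a_k x^k. Multiplying f(x) * (1 - x - x^2) = x and matching coefficients gives a_0 = 0, a_1 = 1, and a_k = a_{k-1} + a_{k-2} for k >= 2. These are the Fibonacci numbers F_k.
Iterating from F_0 = 0, F_1 = 1:
F_0=0, F_1=1, F_2=1, F_3=2, F_4=3, F_5=5, F_6=8, F_7=13, F_8=21, F_9=34, ...
F_56 = 225851433717.

225851433717


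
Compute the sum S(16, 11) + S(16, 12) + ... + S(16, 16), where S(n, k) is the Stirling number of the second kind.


By definition, S(n, k) counts partitions of an n-set into exactly k nonempty blocks.
Computing row n = 16 for k = 11..16:
S(16, k): 28936908, 2757118, 165620, 6020, 120, 1
Sum = 31865787.

31865787


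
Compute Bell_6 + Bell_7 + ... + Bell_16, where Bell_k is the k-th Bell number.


Recall Bell_k counts set partitions of a k-set (with Bell_0 = 1 by convention).
Bell_6 through Bell_16: 203, 877, 4140, 21147, 115975, 678570, 4213597, 27644437, 190899322, 1382958545, 10480142147
Sum = 203 + 877 + 4140 + 21147 + 115975 + 678570 + 4213597 + 27644437 + 190899322 + 1382958545 + 10480142147 = 12086678960.

12086678960


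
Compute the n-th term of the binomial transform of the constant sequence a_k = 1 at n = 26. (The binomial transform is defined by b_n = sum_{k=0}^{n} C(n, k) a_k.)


With a_k = 1 for all k, b_n = sum_{k=0}^{n} C(n, k) = 2^n by the binomial theorem.
For n = 26: 2^26 = 67108864.

67108864


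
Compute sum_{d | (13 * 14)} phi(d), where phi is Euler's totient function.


First, 13 * 14 = 182. One classical identity is sum_{d | n} phi(d) = n (each k in [1, n] has a unique gcd with n, and among the k's with gcd(k, n) = n/d there are phi(d) of them). So the sum equals 182. We also verify directly:
Divisors of 182: 1, 2, 7, 13, 14, 26, 91, 182.
phi values: 1, 1, 6, 12, 6, 12, 72, 72.
Sum = 182.

182


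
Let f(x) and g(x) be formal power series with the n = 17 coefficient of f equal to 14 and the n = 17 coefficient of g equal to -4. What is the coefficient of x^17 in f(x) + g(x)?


Addition of formal power series is termwise.
The coefficient of x^17 in f + g = 14 + -4
= 10

10


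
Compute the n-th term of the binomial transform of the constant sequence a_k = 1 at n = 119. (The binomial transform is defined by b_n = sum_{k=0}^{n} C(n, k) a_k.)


With a_k = 1 for all k, b_n = sum_{k=0}^{n} C(n, k) = 2^n by the binomial theorem.
For n = 119: 2^119 = 664613997892457936451903530140172288.

664613997892457936451903530140172288


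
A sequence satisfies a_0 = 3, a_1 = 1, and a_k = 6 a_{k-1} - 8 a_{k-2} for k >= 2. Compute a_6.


The characteristic equation is t^2 - 6 t + 8 = 0, with roots r_1 = 4 and r_2 = 2 (so c_1 = r_1 + r_2, c_2 = -r_1 r_2 as required).
One can use the closed form a_n = A r_1^n + B r_2^n, but direct iteration is more reliable:
a_0 = 3, a_1 = 1, a_2 = -18, a_3 = -116, a_4 = -552, a_5 = -2384, a_6 = -9888.
So a_6 = -9888.

-9888


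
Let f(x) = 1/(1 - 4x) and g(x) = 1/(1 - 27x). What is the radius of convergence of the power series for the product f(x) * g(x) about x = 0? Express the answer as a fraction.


The radius of 1/(1 - 4x) is 1/4 (nearest singularity at x = 1/4), and the radius of 1/(1 - 27x) is 1/27.
The product f(x)*g(x) = 1/((1 - 4x)(1 - 27x)) has singularities at both 1/4 and 1/27, so its radius of convergence is the distance to the nearest one:
min(1/4, 1/27) = 1/27.

1/27


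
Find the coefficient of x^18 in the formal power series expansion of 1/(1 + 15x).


Write 1/(1 + c x) = 1/(1 - (-c) x) and apply the geometric-series identity
1/(1 - y) = sum_{k>=0} y^k to get 1/(1 + c x) = sum_{k>=0} (-c)^k x^k.
So the coefficient of x^k is (-c)^k = (-1)^k * c^k.
Here c = 15 and k = 18:
(-15)^18 = 1 * 1477891880035400390625 = 1477891880035400390625

1477891880035400390625


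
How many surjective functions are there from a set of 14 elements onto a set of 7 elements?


By inclusion-exclusion on which target elements are missed, the number of surjections from an n-set onto a k-set is
surj(n, k) = sum_{j=0}^{k} (-1)^j C(k, j) (k - j)^n.
Equivalently surj(n, k) = k! * S(n, k), where S(n, k) is the Stirling number of the second kind.
For n = 14, k = 7:
S(14, 7) = 49329280, so
surj = 7! * 49329280 = 5040 * 49329280 = 248619571200.

248619571200


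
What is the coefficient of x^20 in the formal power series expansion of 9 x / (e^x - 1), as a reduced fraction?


The exponential generating function for Bernoulli numbers is
x / (e^x - 1) = sum_{k>=0} B_k x^k / k!.
So the coefficient of x^20 in 9 x / (e^x - 1) is 9 B_20 / 20!.
Computing: B_20 = -174611/330, 20! = 2432902008176640000, giving
9 * -174611/330 / 2432902008176640000 = -174611/89206406966476800000.

-174611/89206406966476800000


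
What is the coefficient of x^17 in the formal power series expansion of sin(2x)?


The Maclaurin series is sin(t) = sum_{k>=0} (-1)^k t^(2k+1) / (2k+1)!, so substituting t = 2x, only odd powers of x are nonzero, with coefficient of x^(2k+1) equal to (-1)^k 2^(2k+1) / (2k+1)!.
Write 17 = 2*8 + 1, giving the coefficient (-1)^8 * 2^17 / 17! = 131072/355687428096000 = 4/10854718875.

4/10854718875


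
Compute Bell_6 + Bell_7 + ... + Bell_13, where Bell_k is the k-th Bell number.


Recall Bell_k counts set partitions of a k-set (with Bell_0 = 1 by convention).
Bell_6 through Bell_13: 203, 877, 4140, 21147, 115975, 678570, 4213597, 27644437
Sum = 203 + 877 + 4140 + 21147 + 115975 + 678570 + 4213597 + 27644437 = 32678946.

32678946


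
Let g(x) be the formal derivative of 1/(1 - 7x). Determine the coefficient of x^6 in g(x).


Differentiate termwise: d/dx sum_{k>=0} 7^k x^k = sum_{k>=1} k 7^k x^(k-1) = sum_{j>=0} (j+1) 7^(j+1) x^j.
Equivalently, d/dx [1/(1 - 7x)] = 7/(1 - 7x)^2.
For j = 6: 7 * 7^7 = 7 * 823543 = 5764801.

5764801


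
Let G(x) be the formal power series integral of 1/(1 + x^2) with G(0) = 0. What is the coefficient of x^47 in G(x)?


1/(1 + x^2) = sum_{j>=0} (-1)^j x^(2j). Integrating termwise with G(0) = 0:
G(x) = sum_{j>=0} (-1)^j x^(2j+1) / (2j+1) = arctan(x).
Only odd powers are nonzero. For x^47 write 47 = 2*23 + 1, giving
(-1)^23 / 47 = -1/47 = -1/47.

-1/47


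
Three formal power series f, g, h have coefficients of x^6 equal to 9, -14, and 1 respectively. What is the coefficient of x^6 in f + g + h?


Series addition is componentwise:
9 + -14 + 1
= -4

-4


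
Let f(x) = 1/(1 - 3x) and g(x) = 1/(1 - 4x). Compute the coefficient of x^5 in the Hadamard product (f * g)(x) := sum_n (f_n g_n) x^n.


f has coefficients f_k = 3^k and g has coefficients g_k = 4^k, so the Hadamard product has coefficient (f*g)_k = 3^k * 4^k = 12^k.
For k = 5: 12^5 = 248832.

248832


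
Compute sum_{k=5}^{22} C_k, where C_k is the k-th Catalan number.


C_5 through C_22: 42, 132, 429, 1430, 4862, 16796, 58786, 208012, 742900, 2674440, 9694845, 35357670, 129644790, 477638700, 1767263190, 6564120420, 24466267020, 91482563640
Sum = 42 + 132 + 429 + 1430 + 4862 + 16796 + 58786 + 208012 + 742900 + 2674440 + 9694845 + 35357670 + 129644790 + 477638700 + 1767263190 + 6564120420 + 24466267020 + 91482563640
= 124936258104

124936258104


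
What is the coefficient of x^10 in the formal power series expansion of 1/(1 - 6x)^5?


The general identity 1/(1 - c x)^r = sum_{k>=0} c^k C(k + r - 1, r - 1) x^k follows by substituting y = c x into 1/(1 - y)^r = sum_{k>=0} C(k + r - 1, r - 1) y^k.
For c = 6, r = 5, k = 10:
6^10 * C(14, 4) = 60466176 * 1001 = 60526642176.

60526642176


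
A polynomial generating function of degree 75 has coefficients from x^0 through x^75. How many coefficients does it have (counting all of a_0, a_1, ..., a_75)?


A polynomial of degree 75 takes the form a_0 + a_1 x + ... + a_75 x^75.
The number of coefficients is 75 + 1 = 76.

76


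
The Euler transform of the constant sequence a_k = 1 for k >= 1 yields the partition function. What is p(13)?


The Euler transform converts the sequence a_k = 1 into the number of integer partitions.
Using the recurrence or dynamic programming:
p(13) = 101

101


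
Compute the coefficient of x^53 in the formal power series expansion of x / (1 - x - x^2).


Let f(x) = sum_{k>=0} a_k x^k. Multiplying f(x) * (1 - x - x^2) = x and matching coefficients gives a_0 = 0, a_1 = 1, and a_k = a_{k-1} + a_{k-2} for k >= 2. These are the Fibonacci numbers F_k.
Iterating from F_0 = 0, F_1 = 1:
F_0=0, F_1=1, F_2=1, F_3=2, F_4=3, F_5=5, F_6=8, F_7=13, F_8=21, F_9=34, ...
F_53 = 53316291173.

53316291173


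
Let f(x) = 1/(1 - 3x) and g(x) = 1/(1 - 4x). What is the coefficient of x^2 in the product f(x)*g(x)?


The coefficient of x^n in f*g is the Cauchy product: sum_{k=0}^{n} a^k * b^(n-k).
With a=3, b=4, n=2:
sum_{k=0}^{2} 3^k * 4^(2-k)
= 37

37


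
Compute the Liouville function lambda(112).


The Liouville function is lambda(k) = (-1)^Omega(k), where Omega(k) counts the prime factors of k with multiplicity.
Factoring: 112 = 2 * 2 * 2 * 2 * 7, so Omega(112) = 5.
lambda(112) = (-1)^5 = -1.

-1


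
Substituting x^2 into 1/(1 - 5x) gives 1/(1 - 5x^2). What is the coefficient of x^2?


The coefficient of x^(2m) in 1/(1 - 5x^2) is 5^m.
With n = 2 = 2*1, the coefficient is 5^1 = 5.

5


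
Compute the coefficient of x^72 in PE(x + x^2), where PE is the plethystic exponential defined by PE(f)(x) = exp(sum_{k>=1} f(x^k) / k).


With f(x) = x + x^2, the exponent is sum_{k>=1} (x^k + x^(2k)) / k = -ln(1 - x) - ln(1 - x^2). Exponentiating:
PE(x + x^2) = 1 / ((1 - x)(1 - x^2)).
This is the generating function for partitions of n into parts of size 1 or 2. The number of 2's can be any j in 0..36, and the rest are 1's, so
[x^72] = floor(72/2) + 1 = 37.

37


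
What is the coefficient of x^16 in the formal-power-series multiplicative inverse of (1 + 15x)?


The inverse is 1/(1 + 15x). Apply the geometric identity 1/(1 - y) = sum_{k>=0} y^k with y = -15x:
1/(1 + 15x) = sum_{k>=0} (-15)^k x^k.
So the coefficient of x^16 is (-15)^16 = 6568408355712890625.

6568408355712890625


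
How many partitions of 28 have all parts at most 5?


Using the generating function (1-x)^(-1)(1-x^2)^(-1)...(1-x^5)^(-1),
the coefficient of x^28 counts these restricted partitions.
Result = 540

540


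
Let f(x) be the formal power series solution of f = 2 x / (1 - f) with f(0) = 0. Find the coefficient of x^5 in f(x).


Apply Lagrange inversion: f = 2 x * phi(f) with phi(t) = 1/(1 - t), so
[x^n] f = 2^n * (1/n) [t^(n-1)] phi(t)^n = 2^n * (1/n) [t^(n-1)] (1 - t)^(-n) = 2^n * (1/n) C(2n - 2, n - 1) = 2^n * C_{n-1}.
For n = 5: C_4 = C(8, 4) / 5 = 70/5 = 14.
With the 2^5 = 32 factor, the coefficient is 32 * 14 = 448.

448


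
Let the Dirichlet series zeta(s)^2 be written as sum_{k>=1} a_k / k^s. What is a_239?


The Dirichlet convolution of the constant function 1 with itself gives (1 * 1)(k) = sum_{d | k} 1 = d(k), the number of positive divisors of k.
Since zeta(s) = sum_{k>=1} 1/k^s, we have zeta(s)^2 = sum_{k>=1} d(k)/k^s, so a_k = d(k).
For k = 239: the divisors are 1, 239.
Count = 2.

2


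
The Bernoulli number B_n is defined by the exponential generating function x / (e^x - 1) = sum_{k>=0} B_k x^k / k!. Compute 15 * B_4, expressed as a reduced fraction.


Bernoulli numbers can also be computed recursively via B_0 = 1 and sum_{j=0}^{m} C(m+1, j) B_j = 0 for m >= 1. Odd-index Bernoulli numbers vanish for k >= 3.
Computing B_4 = -1/30, so 15 * B_4 = 15 * -1/30 = -1/2.

-1/2


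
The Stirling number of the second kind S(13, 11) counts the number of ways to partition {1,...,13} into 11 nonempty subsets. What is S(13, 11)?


Using the explicit formula S(n,k) = (1/k!) sum_{j=0}^{k} (-1)^(k-j) C(k,j) j^n:
S(13, 11) = 2431
Equivalently, S(n,k) is n! times the coefficient of x^n in the EGF (e^x - 1)^k / k!.

2431


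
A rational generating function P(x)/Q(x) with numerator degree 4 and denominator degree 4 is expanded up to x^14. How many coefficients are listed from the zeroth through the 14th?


Expanding up to x^14 gives the coefficients for x^0, x^1, ..., x^14.
That is 14 + 1 = 15 coefficients in total.

15


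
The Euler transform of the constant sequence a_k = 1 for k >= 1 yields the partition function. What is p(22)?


The Euler transform converts the sequence a_k = 1 into the number of integer partitions.
Using the recurrence or dynamic programming:
p(22) = 1002

1002


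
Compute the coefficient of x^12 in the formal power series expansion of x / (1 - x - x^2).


Let f(x) = sum_{k>=0} a_k x^k. Multiplying f(x) * (1 - x - x^2) = x and matching coefficients gives a_0 = 0, a_1 = 1, and a_k = a_{k-1} + a_{k-2} for k >= 2. These are the Fibonacci numbers F_k.
Iterating from F_0 = 0, F_1 = 1:
F_0=0, F_1=1, F_2=1, F_3=2, F_4=3, F_5=5, F_6=8, F_7=13, F_8=21, F_9=34, ...
F_12 = 144.

144


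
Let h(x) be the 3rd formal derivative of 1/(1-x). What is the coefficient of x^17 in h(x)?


Differentiating 3 times: d^3/dx^3 [1/(1-x)] = 3!/(1-x)^4.
The expansion 1/(1-x)^4 = sum_{k>=0} C(k+3, 3) x^k, so the coefficient of x^n in 3!/(1-x)^4 is 3! * C(n+3, 3).
For n = 17: 6 * C(20, 3) = 6 * 1140 = 6840

6840


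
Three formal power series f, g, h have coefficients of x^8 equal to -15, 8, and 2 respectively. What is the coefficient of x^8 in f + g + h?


Series addition is componentwise:
-15 + 8 + 2
= -5

-5


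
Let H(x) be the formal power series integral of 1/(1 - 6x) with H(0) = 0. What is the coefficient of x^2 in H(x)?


1/(1 - 6x) = sum_{k>=0} 6^k x^k. Integrating termwise with H(0) = 0:
H(x) = sum_{k>=0} 6^k x^(k+1) / (k+1) = sum_{m>=1} 6^(m-1) x^m / m.
For m = 2: 6^1/2 = 6/2 = 3.

3


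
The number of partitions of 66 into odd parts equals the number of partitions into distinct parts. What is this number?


Computing partitions of 66 into odd parts (1, 3, 5, ...):
Using the generating function prod_{k>=0} 1/(1-x^(2k+1)),
the count is 20132

20132


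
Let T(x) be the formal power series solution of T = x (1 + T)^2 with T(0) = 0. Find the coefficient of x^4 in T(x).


Apply the Lagrange inversion formula: if T = x * phi(T) with phi(t) = (1 + t)^2, then [x^n] T = (1/n) [t^(n-1)] phi(t)^n = (1/n) [t^(n-1)] (1 + t)^(2n) = (1/n) C(2n, n-1).
Using the identity C(2n, n-1) = C(2n, n) * n / (n+1), the unscaled factor equals C(2n, n) / (n+1) = C_n, the n-th Catalan number.
For n = 4: C_4 = C(8, 4) / 5 = 70/5 = 14 = 14.

14


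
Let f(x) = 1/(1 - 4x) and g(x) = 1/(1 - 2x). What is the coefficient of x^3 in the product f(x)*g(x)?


The coefficient of x^n in f*g is the Cauchy product: sum_{k=0}^{n} a^k * b^(n-k).
With a=4, b=2, n=3:
sum_{k=0}^{3} 4^k * 2^(3-k)
= 120

120


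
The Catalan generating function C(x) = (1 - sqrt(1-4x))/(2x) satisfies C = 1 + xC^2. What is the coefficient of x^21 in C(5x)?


Substituting x -> 5x scales the n-th coefficient by 5^n, so [x^21] C(5x) = 5^21 * C_21.
C_21 = C(2*21, 21)/(22) = 538257874440/22 = 24466267020.
So 5^21 * 24466267020 = 476837158203125 * 24466267020 = 11666425237655639648437500.

11666425237655639648437500


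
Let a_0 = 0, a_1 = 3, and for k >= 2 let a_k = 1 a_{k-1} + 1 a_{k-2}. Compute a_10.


Iterating the recurrence forward:
a_0 = 0
a_1 = 3
a_2 = 1*3 + 1*0 = 3
a_3 = 1*3 + 1*3 = 6
a_4 = 1*6 + 1*3 = 9
a_5 = 1*9 + 1*6 = 15
a_6 = 1*15 + 1*9 = 24
a_7 = 1*24 + 1*15 = 39
a_8 = 1*39 + 1*24 = 63
a_9 = 1*63 + 1*39 = 102
a_10 = 1*102 + 1*63 = 165
So a_10 = 165.

165


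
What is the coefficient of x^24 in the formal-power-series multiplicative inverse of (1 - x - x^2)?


Let the inverse be f(x) = sum_{k>=0} a_k x^k. From f(x) * (1 - x - x^2) = 1 and matching coefficients:
 x^0: a_0 = 1.
 x^1: a_1 - a_0 = 0, so a_1 = 1.
 x^k (k >= 2): a_k - a_{k-1} - a_{k-2} = 0, i.e. a_k = a_{k-1} + a_{k-2}.
This is the Fibonacci-type recurrence shifted so that a_0 = a_1 = 1.
Iterating: a_0=1, a_1=1, a_2=2, a_3=3, a_4=5, a_5=8, a_6=13, a_7=21, a_8=34, a_9=55, ...
a_24 = 75025.

75025


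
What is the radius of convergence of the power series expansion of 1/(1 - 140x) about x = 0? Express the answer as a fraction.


Expanding 1/(1 - 140x) = sum_{k>=0} 140^k x^k, the series converges when |140x| < 1, i.e., |x| < 1/140.
So the radius of convergence is 1/140 = 1/140.

1/140


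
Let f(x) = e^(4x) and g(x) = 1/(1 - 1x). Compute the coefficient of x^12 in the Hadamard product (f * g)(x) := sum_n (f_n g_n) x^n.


Expanding: f_k = 4^k/k! (from e^(4x)) and g_k = 1^k (from 1/(1 - 1x)). So the Hadamard coefficient (f * g)_k = 4^k 1^k / k! = (4)^k / k!.
For k = 12: 4^12/12! = 16777216/479001600 = 16384/467775.

16384/467775


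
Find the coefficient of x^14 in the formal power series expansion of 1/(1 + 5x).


Write 1/(1 + c x) = 1/(1 - (-c) x) and apply the geometric-series identity
1/(1 - y) = sum_{k>=0} y^k to get 1/(1 + c x) = sum_{k>=0} (-c)^k x^k.
So the coefficient of x^k is (-c)^k = (-1)^k * c^k.
Here c = 5 and k = 14:
(-5)^14 = 1 * 6103515625 = 6103515625

6103515625


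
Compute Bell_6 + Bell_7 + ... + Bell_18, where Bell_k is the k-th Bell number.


Recall Bell_k counts set partitions of a k-set (with Bell_0 = 1 by convention).
Bell_6 through Bell_18: 203, 877, 4140, 21147, 115975, 678570, 4213597, 27644437, 190899322, 1382958545, 10480142147, 82864869804, 682076806159
Sum = 203 + 877 + 4140 + 21147 + 115975 + 678570 + 4213597 + 27644437 + 190899322 + 1382958545 + 10480142147 + 82864869804 + 682076806159 = 777028354923.

777028354923


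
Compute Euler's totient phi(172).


phi(n) counts integers in [1, n] coprime to n. Using the multiplicative formula phi(n) = n * prod_{p | n} (1 - 1/p):
172 = 2^2 * 43, so
phi(172) = 172 * (1 - 1/2) * (1 - 1/43) = 84.

84


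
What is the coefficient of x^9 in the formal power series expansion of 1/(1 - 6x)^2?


The general identity 1/(1 - c x)^r = sum_{k>=0} c^k C(k + r - 1, r - 1) x^k follows by substituting y = c x into 1/(1 - y)^r = sum_{k>=0} C(k + r - 1, r - 1) y^k.
For c = 6, r = 2, k = 9:
6^9 * C(10, 1) = 10077696 * 10 = 100776960.

100776960


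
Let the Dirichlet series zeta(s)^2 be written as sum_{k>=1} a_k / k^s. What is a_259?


The Dirichlet convolution of the constant function 1 with itself gives (1 * 1)(k) = sum_{d | k} 1 = d(k), the number of positive divisors of k.
Since zeta(s) = sum_{k>=1} 1/k^s, we have zeta(s)^2 = sum_{k>=1} d(k)/k^s, so a_k = d(k).
For k = 259: the divisors are 1, 7, 37, 259.
Count = 4.

4


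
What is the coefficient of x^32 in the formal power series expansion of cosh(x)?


The Maclaurin series is cosh(t) = sum_{m>=0} t^(2m) / (2m)!, so substituting t = x, only even powers of x are nonzero, with coefficient of x^(2m) equal to 1 / (2m)!.
For x^32 the coefficient is 1/32! = 1/263130836933693530167218012160000000 = 1/263130836933693530167218012160000000.

1/263130836933693530167218012160000000


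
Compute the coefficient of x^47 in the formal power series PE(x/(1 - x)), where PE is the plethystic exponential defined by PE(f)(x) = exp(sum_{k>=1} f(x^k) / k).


For f(x) = x/(1 - x) we have
sum_{k>=1} f(x^k) / k = sum_{k>=1} (1/k) * x^k / (1 - x^k) = sum_{k, m >= 1} x^(k m) / k,
which after exponentiating simplifies to
PE(x/(1 - x)) = prod_{k>=1} 1 / (1 - x^k).
This is the generating function for the partition function p(n), so the coefficient of x^47 is p(47).
Computing p(47) by dynamic programming over parts 1, 2, ..., 47: p(47) = 124754.

124754


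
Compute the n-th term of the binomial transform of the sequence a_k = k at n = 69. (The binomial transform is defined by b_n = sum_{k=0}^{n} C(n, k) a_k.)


With a_k = k, b_n = sum_{k=0}^{n} C(n, k) k. Using k * C(n, k) = n * C(n-1, k-1) gives b_n = n * sum_{k>=1} C(n-1, k-1) = n * 2^(n-1).
For n = 69: 69 * 2^68 = 69 * 295147905179352825856 = 20365205457375344984064.

20365205457375344984064


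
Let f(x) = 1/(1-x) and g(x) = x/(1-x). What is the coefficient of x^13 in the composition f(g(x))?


First simplify the composition: f(g(x)) = 1/(1 - x/(1-x)) = (1-x)/((1-x) - x) = (1-x)/(1-2x).
Now extract the coefficient. Write (1-x)/(1-2x) = 1/(1-2x) - x/(1-2x).
The coefficient of x^n in 1/(1-2x) is 2^n, and in x/(1-2x) is 2^(n-1) (for n >= 1).
So the coefficient of x^13 is 2^13 - 2^12 = 8192 - 4096 = 4096.

4096


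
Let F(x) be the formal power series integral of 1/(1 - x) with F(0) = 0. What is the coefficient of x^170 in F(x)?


1/(1 - x) = sum_{k>=0} x^k. Integrating termwise and using F(0) = 0 gives
F(x) = sum_{k>=0} x^(k+1) / (k+1) = sum_{m>=1} x^m / m = -ln(1 - x).
So the coefficient of x^170 is 1/170 = 1/170.

1/170


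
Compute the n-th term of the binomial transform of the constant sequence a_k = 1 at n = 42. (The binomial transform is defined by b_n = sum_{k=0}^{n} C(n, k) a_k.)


With a_k = 1 for all k, b_n = sum_{k=0}^{n} C(n, k) = 2^n by the binomial theorem.
For n = 42: 2^42 = 4398046511104.

4398046511104


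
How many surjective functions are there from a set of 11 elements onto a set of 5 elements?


By inclusion-exclusion on which target elements are missed, the number of surjections from an n-set onto a k-set is
surj(n, k) = sum_{j=0}^{k} (-1)^j C(k, j) (k - j)^n.
Equivalently surj(n, k) = k! * S(n, k), where S(n, k) is the Stirling number of the second kind.
For n = 11, k = 5:
S(11, 5) = 246730, so
surj = 5! * 246730 = 120 * 246730 = 29607600.

29607600


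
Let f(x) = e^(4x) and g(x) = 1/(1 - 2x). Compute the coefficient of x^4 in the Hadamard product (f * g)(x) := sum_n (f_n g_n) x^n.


Expanding: f_k = 4^k/k! (from e^(4x)) and g_k = 2^k (from 1/(1 - 2x)). So the Hadamard coefficient (f * g)_k = 4^k 2^k / k! = (8)^k / k!.
For k = 4: 8^4/4! = 4096/24 = 512/3.

512/3


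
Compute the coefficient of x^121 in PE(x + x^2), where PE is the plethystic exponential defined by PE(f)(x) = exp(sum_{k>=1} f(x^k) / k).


With f(x) = x + x^2, the exponent is sum_{k>=1} (x^k + x^(2k)) / k = -ln(1 - x) - ln(1 - x^2). Exponentiating:
PE(x + x^2) = 1 / ((1 - x)(1 - x^2)).
This is the generating function for partitions of n into parts of size 1 or 2. The number of 2's can be any j in 0..60, and the rest are 1's, so
[x^121] = floor(121/2) + 1 = 61.

61


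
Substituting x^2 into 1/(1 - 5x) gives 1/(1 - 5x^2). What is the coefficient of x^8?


The coefficient of x^(2m) in 1/(1 - 5x^2) is 5^m.
With n = 8 = 2*4, the coefficient is 5^4 = 625.

625


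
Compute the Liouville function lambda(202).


The Liouville function is lambda(k) = (-1)^Omega(k), where Omega(k) counts the prime factors of k with multiplicity.
Factoring: 202 = 2 * 101, so Omega(202) = 2.
lambda(202) = (-1)^2 = 1.

1


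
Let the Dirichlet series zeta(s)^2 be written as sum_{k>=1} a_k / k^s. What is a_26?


The Dirichlet convolution of the constant function 1 with itself gives (1 * 1)(k) = sum_{d | k} 1 = d(k), the number of positive divisors of k.
Since zeta(s) = sum_{k>=1} 1/k^s, we have zeta(s)^2 = sum_{k>=1} d(k)/k^s, so a_k = d(k).
For k = 26: the divisors are 1, 2, 13, 26.
Count = 4.

4


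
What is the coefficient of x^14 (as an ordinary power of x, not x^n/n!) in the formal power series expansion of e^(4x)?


The exponential series is e^y = sum_{k>=0} y^k / k!. Substituting y = 4x gives
e^(4x) = sum_{k>=0} 4^k x^k / k!.
So the coefficient of x^n is a^n/n! with a = 4, n = 14:
4^14 / 14! = 268435456/87178291200 = 131072/42567525

131072/42567525


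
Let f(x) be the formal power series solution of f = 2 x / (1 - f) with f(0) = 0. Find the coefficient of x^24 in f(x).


Apply Lagrange inversion: f = 2 x * phi(f) with phi(t) = 1/(1 - t), so
[x^n] f = 2^n * (1/n) [t^(n-1)] phi(t)^n = 2^n * (1/n) [t^(n-1)] (1 - t)^(-n) = 2^n * (1/n) C(2n - 2, n - 1) = 2^n * C_{n-1}.
For n = 24: C_23 = C(46, 23) / 24 = 8233430727600/24 = 343059613650.
With the 2^24 = 16777216 factor, the coefficient is 16777216 * 343059613650 = 5755585239082598400.

5755585239082598400


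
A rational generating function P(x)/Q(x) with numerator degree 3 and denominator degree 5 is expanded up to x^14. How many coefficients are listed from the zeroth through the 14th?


Expanding up to x^14 gives the coefficients for x^0, x^1, ..., x^14.
That is 14 + 1 = 15 coefficients in total.

15


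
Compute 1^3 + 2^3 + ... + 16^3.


This power sum has a closed form given by Faulhaber's formula
sum_{k=1}^{m} k^p = (1 / (p + 1)) * sum_{j=0}^{p} C(p + 1, j) B_j m^(p + 1 - j),
but for small m direct computation is fastest:
1 + 8 + 27 + 64 + 125 + 216 + 343 + 512 + 729 + 1000 + 1331 + 1728 + 2197 + 2744 + 3375 + 4096 = 18496.

18496


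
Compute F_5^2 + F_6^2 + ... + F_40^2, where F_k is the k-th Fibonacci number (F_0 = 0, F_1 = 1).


There is a standard identity sum_{k=0}^{N} F_k^2 = F_N * F_{N+1} (proved inductively from the telescoping relation F_k^2 = F_k F_{k+1} - F_{k-1} F_k). Then
sum_{k=5}^{40} F_k^2 = F_40 F_41 - F_4 F_5.
Computing: F_40 = 102334155, F_41 = 165580141, F_4 = 3, F_5 = 5.
Sum = 102334155 * 165580141 - 3 * 5 = 16944503814015840.

16944503814015840


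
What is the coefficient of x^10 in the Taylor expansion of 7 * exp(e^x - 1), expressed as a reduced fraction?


exp(e^x - 1) = sum_{k>=0} Bell_k x^k / k!, where Bell_k is the k-th Bell number.
So the coefficient of x^10 is 7 * Bell_10 / 10!.
Computing: Bell_10 = 115975 and 10! = 3628800, giving
7 * 115975/3628800 = 4639/20736.

4639/20736


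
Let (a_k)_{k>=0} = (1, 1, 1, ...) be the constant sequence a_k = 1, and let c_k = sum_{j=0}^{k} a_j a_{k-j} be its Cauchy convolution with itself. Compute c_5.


Since a_j = 1 for all j >= 0, the convolution sum becomes
c_k = sum_{j=0}^{k} 1 * 1 = 1 * (k + 1).
Equivalently, the generating function of (a_k) is 1/(1 - x) and its square is 1/(1 - x)^2 = sum_{k>=0} 1(k + 1) x^k.
For k = 5: 1 * 6 = 6.

6


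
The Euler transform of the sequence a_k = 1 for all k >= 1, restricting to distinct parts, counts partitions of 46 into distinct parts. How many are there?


Partitions of 46 into distinct parts can be computed via generating function.
Product (1+x)(1+x^2)(1+x^3)...
The coefficient of x^46 = 2304

2304


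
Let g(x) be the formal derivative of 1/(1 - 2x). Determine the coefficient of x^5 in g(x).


Differentiate termwise: d/dx sum_{k>=0} 2^k x^k = sum_{k>=1} k 2^k x^(k-1) = sum_{j>=0} (j+1) 2^(j+1) x^j.
Equivalently, d/dx [1/(1 - 2x)] = 2/(1 - 2x)^2.
For j = 5: 6 * 2^6 = 6 * 64 = 384.

384


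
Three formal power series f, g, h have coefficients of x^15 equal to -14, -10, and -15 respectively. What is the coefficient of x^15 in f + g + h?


Series addition is componentwise:
-14 + -10 + -15
= -39

-39


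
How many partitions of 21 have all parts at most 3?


Using the generating function (1-x)^(-1)(1-x^2)^(-1)(1-x^3)^(-1),
the coefficient of x^21 counts these restricted partitions.
Result = 48

48


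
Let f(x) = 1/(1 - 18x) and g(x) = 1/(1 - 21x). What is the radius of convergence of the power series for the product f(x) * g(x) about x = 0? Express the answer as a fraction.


The radius of 1/(1 - 18x) is 1/18 (nearest singularity at x = 1/18), and the radius of 1/(1 - 21x) is 1/21.
The product f(x)*g(x) = 1/((1 - 18x)(1 - 21x)) has singularities at both 1/18 and 1/21, so its radius of convergence is the distance to the nearest one:
min(1/18, 1/21) = 1/21.

1/21


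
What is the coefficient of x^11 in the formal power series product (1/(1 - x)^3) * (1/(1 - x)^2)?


Combine the factors: (1/(1 - x)^3) * (1/(1 - x)^2) = 1/(1 - x)^5.
Then use 1/(1 - x)^r = sum_{k>=0} C(k + r - 1, r - 1) x^k with r = 5 and k = 11:
C(15, 4) = 1365.

1365


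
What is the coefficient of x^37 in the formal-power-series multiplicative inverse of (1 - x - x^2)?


Let the inverse be f(x) = sum_{k>=0} a_k x^k. From f(x) * (1 - x - x^2) = 1 and matching coefficients:
 x^0: a_0 = 1.
 x^1: a_1 - a_0 = 0, so a_1 = 1.
 x^k (k >= 2): a_k - a_{k-1} - a_{k-2} = 0, i.e. a_k = a_{k-1} + a_{k-2}.
This is the Fibonacci-type recurrence shifted so that a_0 = a_1 = 1.
Iterating: a_0=1, a_1=1, a_2=2, a_3=3, a_4=5, a_5=8, a_6=13, a_7=21, a_8=34, a_9=55, ...
a_37 = 39088169.

39088169


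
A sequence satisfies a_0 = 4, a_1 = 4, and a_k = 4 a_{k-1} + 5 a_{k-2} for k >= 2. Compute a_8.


The characteristic equation is t^2 - 4 t - 5 = 0, with roots r_1 = 5 and r_2 = -1 (so c_1 = r_1 + r_2, c_2 = -r_1 r_2 as required).
One can use the closed form a_n = A r_1^n + B r_2^n, but direct iteration is more reliable:
a_0 = 4, a_1 = 4, a_2 = 36, a_3 = 164, a_4 = 836, a_5 = 4164, a_6 = 20836, a_7 = 104164, a_8 = 520836.
So a_8 = 520836.

520836


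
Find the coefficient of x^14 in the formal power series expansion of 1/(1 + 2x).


Write 1/(1 + c x) = 1/(1 - (-c) x) and apply the geometric-series identity
1/(1 - y) = sum_{k>=0} y^k to get 1/(1 + c x) = sum_{k>=0} (-c)^k x^k.
So the coefficient of x^k is (-c)^k = (-1)^k * c^k.
Here c = 2 and k = 14:
(-2)^14 = 1 * 16384 = 16384

16384


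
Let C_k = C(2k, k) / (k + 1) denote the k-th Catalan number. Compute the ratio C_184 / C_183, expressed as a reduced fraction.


Using C_k = (2k)! / (k! (k+1)!), the ratio C_{k+1}/C_k simplifies to
C_{k+1}/C_k = [(2k+2)! / ((k+1)! (k+2)!)] * [k! (k+1)! / (2k)!]
 = (2k+2)(2k+1) / ((k+1)(k+2)) = 2(2k+1) / (k+2).
For k = 183: 2(2*183 + 1) / (183 + 2) = 734/185 = 734/185.

734/185


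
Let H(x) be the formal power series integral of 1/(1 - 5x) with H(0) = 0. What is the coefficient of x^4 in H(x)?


1/(1 - 5x) = sum_{k>=0} 5^k x^k. Integrating termwise with H(0) = 0:
H(x) = sum_{k>=0} 5^k x^(k+1) / (k+1) = sum_{m>=1} 5^(m-1) x^m / m.
For m = 4: 5^3/4 = 125/4 = 125/4.

125/4


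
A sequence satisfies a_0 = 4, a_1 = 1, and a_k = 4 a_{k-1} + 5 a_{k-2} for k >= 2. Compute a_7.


The characteristic equation is t^2 - 4 t - 5 = 0, with roots r_1 = 5 and r_2 = -1 (so c_1 = r_1 + r_2, c_2 = -r_1 r_2 as required).
One can use the closed form a_n = A r_1^n + B r_2^n, but direct iteration is more reliable:
a_0 = 4, a_1 = 1, a_2 = 24, a_3 = 101, a_4 = 524, a_5 = 2601, a_6 = 13024, a_7 = 65101.
So a_7 = 65101.

65101


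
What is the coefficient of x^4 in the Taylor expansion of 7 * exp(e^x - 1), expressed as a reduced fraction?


exp(e^x - 1) = sum_{k>=0} Bell_k x^k / k!, where Bell_k is the k-th Bell number.
So the coefficient of x^4 is 7 * Bell_4 / 4!.
Computing: Bell_4 = 15 and 4! = 24, giving
7 * 15/24 = 35/8.

35/8


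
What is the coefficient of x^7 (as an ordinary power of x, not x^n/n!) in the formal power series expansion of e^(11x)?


The exponential series is e^y = sum_{k>=0} y^k / k!. Substituting y = 11x gives
e^(11x) = sum_{k>=0} 11^k x^k / k!.
So the coefficient of x^n is a^n/n! with a = 11, n = 7:
11^7 / 7! = 19487171/5040 = 19487171/5040

19487171/5040


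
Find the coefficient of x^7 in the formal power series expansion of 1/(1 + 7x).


Write 1/(1 + c x) = 1/(1 - (-c) x) and apply the geometric-series identity
1/(1 - y) = sum_{k>=0} y^k to get 1/(1 + c x) = sum_{k>=0} (-c)^k x^k.
So the coefficient of x^k is (-c)^k = (-1)^k * c^k.
Here c = 7 and k = 7:
(-7)^7 = -1 * 823543 = -823543

-823543


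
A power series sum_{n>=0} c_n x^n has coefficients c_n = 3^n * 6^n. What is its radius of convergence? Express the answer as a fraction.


By the root test (Cauchy-Hadamard), the radius is R = 1 / limsup_n |c_n|^(1/n).
Here |c_n|^(1/n) = (3^n * 6^n)^(1/n) = 3 * 6 = 18 for all n.
So R = 1/18 = 1/18.

1/18


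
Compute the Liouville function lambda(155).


The Liouville function is lambda(k) = (-1)^Omega(k), where Omega(k) counts the prime factors of k with multiplicity.
Factoring: 155 = 5 * 31, so Omega(155) = 2.
lambda(155) = (-1)^2 = 1.

1


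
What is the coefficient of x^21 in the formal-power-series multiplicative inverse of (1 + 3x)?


The inverse is 1/(1 + 3x). Apply the geometric identity 1/(1 - y) = sum_{k>=0} y^k with y = -3x:
1/(1 + 3x) = sum_{k>=0} (-3)^k x^k.
So the coefficient of x^21 is (-3)^21 = -10460353203.

-10460353203


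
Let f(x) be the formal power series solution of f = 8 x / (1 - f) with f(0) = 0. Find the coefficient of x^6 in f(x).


Apply Lagrange inversion: f = 8 x * phi(f) with phi(t) = 1/(1 - t), so
[x^n] f = 8^n * (1/n) [t^(n-1)] phi(t)^n = 8^n * (1/n) [t^(n-1)] (1 - t)^(-n) = 8^n * (1/n) C(2n - 2, n - 1) = 8^n * C_{n-1}.
For n = 6: C_5 = C(10, 5) / 6 = 252/6 = 42.
With the 8^6 = 262144 factor, the coefficient is 262144 * 42 = 11010048.

11010048


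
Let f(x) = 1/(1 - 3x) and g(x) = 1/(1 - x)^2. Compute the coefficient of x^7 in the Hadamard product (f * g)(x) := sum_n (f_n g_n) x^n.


f has coefficients f_k = 3^k. For g = 1/(1 - x)^2 the coefficient is g_k = C(k + 1, 1) = k + 1. The Hadamard coefficient is (f * g)_k = 3^k * (k + 1).
For k = 7: 3^7 * 8 = 2187 * 8 = 17496.

17496


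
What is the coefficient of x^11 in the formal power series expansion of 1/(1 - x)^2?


The expansion 1/(1 - x)^r = sum_{k>=0} C(k + r - 1, r - 1) x^k follows from the multiset / negative-binomial theorem (or from repeated differentiation of the geometric series).
For r = 2 and k = 11:
C(12, 1) = 479001600 / (1 * 39916800) = 12.

12


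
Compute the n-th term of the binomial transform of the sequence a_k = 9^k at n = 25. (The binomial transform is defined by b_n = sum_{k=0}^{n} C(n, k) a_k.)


With a_k = 9^k, b_n = sum_{k=0}^{n} C(n, k) 9^k = (1 + 9)^n by the binomial theorem.
For n = 25: (1 + 9)^25 = 10^25 = 10000000000000000000000000.

10000000000000000000000000


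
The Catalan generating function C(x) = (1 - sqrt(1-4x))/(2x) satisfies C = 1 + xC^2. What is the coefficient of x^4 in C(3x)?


Substituting x -> 3x scales the n-th coefficient by 3^n, so [x^4] C(3x) = 3^4 * C_4.
C_4 = C(2*4, 4)/(5) = 70/5 = 14.
So 3^4 * 14 = 81 * 14 = 1134.

1134
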